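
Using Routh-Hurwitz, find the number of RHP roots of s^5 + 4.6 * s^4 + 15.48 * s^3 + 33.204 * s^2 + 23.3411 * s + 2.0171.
Routh array:
s^5: [1, 15.48, 23.3411]; s^4: [4.6, 33.204, 2.0171]; s^3: [8.26174, 22.9026]; s^2: [20.4522, 2.0171]; s^1: [22.0878]; s^0: [2.0171]
First column: [1, 4.6, 8.26174, 20.4522, 22.0878, 2.0171]. Sign changes = RHP roots = 0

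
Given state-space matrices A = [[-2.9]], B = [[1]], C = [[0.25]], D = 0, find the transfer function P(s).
P(s) = C(sI - A)⁻¹B + D.
Characteristic polynomial det(sI - A) = s + 2.9.
Numerator from C·adj(sI-A)·B + D·det(sI-A) = 0.25.
P(s) = (0.25)/(s + 2.9)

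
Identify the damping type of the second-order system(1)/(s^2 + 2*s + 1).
Standard form: ωn²/(s²+2ζωn·s+ωn²) gives ωn=1, ζ=1.
Critically damped (ζ = 1)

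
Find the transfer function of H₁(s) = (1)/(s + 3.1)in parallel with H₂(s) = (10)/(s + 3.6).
Parallel: H = H₁ + H₂ = (n₁·d₂ + n₂·d₁)/(d₁·d₂).
n₁·d₂ = s + 3.6. n₂·d₁ = 10*s + 31. Sum = 11*s + 34.6. d₁·d₂ = s^2 + 6.7*s + 11.16.
H(s) = (11*s + 34.6)/(s^2 + 6.7*s + 11.16)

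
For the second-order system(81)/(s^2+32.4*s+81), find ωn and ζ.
Standard form: ωn²/(s²+2ζωn·s+ωn²).
const=81=ωn² → ωn=9, s coeff=32.4=2ζωn → ζ=1.8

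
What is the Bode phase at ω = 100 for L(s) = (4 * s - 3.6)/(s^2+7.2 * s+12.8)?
Substitute s = j*100: L(j100) = 0.00323106 - 0.0398183j.
∠L(j100) = atan2(Im, Re) = atan2(-0.0398183, 0.00323106) = -85.36°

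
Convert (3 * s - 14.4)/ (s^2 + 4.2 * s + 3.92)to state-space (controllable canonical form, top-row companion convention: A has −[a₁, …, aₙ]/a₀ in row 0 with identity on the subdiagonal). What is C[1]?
Reachable canonical form: C = numerator coefficients (right-aligned, zero-padded to length n).
num = 3*s - 14.4, C = [[3, -14.4]].
C[1] = -14.4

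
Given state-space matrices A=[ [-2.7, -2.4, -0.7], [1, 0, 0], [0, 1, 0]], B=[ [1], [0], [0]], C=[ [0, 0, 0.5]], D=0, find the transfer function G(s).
G(s) = C(sI - A)⁻¹B + D.
Characteristic polynomial det(sI - A) = s^3 + 2.7*s^2 + 2.4*s + 0.7.
Numerator from C·adj(sI-A)·B + D·det(sI-A) = 0.5.
G(s) = (0.5)/(s^3 + 2.7*s^2 + 2.4*s + 0.7)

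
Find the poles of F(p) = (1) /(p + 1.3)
Set denominator = 0: p + 1.3 = 0 → Poles: -1.3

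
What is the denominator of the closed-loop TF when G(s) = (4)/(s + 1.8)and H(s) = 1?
Characteristic poly = G_den * H_den + G_num * H_num = (s + 1.8) + (4) = s + 5.8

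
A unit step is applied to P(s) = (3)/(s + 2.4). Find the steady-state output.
FVT: lim_{t→∞} y(t) = lim_{s→0} s*Y(s) where Y(s) = P(s)/s.
= lim_{s→0} P(s) = P(0) = num(0)/den(0) = 3/2.4 = 1.25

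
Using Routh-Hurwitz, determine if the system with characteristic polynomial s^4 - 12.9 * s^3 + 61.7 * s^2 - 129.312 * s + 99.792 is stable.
Routh array:
s^4: [1, 61.7, 99.792]; s^3: [-12.9, -129.312]; s^2: [51.6758, 99.792]; s^1: [-104.401]; s^0: [99.792]
First column: [1, -12.9, 51.6758, -104.401, 99.792]. Sign changes = 4.
No, unstable (4 RHP root(s))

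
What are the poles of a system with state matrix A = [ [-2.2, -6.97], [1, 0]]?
Eigenvalues solve det(λI - A) = 0.
Characteristic polynomial: λ^2 + 2.2*λ + 6.97 = 0.
Roots: -1.1 + 2.4j, -1.1 - 2.4j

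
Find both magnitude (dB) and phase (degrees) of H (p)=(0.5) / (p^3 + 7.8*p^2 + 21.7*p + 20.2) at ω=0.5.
Substitute p = j*0.5: H(j0.5) = 0.0203643 - 0.0119675j.
|H| = 20*log₁₀(sqrt(Re²+Im²)) = -32.53 dB.
∠H = atan2(Im, Re) = -30.44°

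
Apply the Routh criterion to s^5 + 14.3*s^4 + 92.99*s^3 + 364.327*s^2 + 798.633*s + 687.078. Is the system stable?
Routh array:
s^5: [1, 92.99, 798.633]; s^4: [14.3, 364.327, 687.078]; s^3: [67.5126, 750.586]; s^2: [205.344, 687.078]; s^1: [524.689]; s^0: [687.078]
First column: [1, 14.3, 67.5126, 205.344, 524.689, 687.078]. Sign changes = 0.
Yes, stable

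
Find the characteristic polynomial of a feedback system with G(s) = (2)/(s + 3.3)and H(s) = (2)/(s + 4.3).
Characteristic poly = G_den * H_den + G_num * H_num = (s^2 + 7.6*s + 14.19) + (4) = s^2 + 7.6*s + 18.19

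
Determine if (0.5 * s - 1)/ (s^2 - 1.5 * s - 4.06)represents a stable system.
Denominator: s^2 - 1.5*s - 4.06 = (s - 2.9)(s + 1.4). Poles: -1.4, 2.9. All Re(p)<0: No (unstable)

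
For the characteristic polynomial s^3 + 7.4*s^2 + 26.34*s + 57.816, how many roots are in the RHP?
s^3 + 7.4*s^2 + 26.34*s + 57.816 = (s + 4.4)(s^2 + 3*s + 13.14). Poles: -1.5 + 3.3j, -1.5 - 3.3j, -4.4. RHP poles (Re>0): 0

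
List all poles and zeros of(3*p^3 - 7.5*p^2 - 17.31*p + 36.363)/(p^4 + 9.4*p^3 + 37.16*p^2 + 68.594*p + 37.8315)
Set denominator = 0: p^4 + 9.4*p^3 + 37.16*p^2 + 68.594*p + 37.8315 = (p + 3.5)(p + 0.9)(p^2 + 5*p + 12.01) = 0 → Poles: -0.9, -2.5 + 2.4j, -2.5 - 2.4j, -3.5
Set numerator = 0: 3*p^3 - 7.5*p^2 - 17.31*p + 36.363 = 3*(p + 2.3)(p - 3.1)(p - 1.7) = 0 → Zeros: -2.3, 1.7, 3.1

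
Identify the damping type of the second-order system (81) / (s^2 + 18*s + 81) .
Standard form: ωn²/(s²+2ζωn·s+ωn²) gives ωn=9, ζ=1.
Critically damped (ζ = 1)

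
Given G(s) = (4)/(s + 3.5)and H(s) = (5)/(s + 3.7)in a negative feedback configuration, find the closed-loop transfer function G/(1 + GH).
Closed-loop T = G/(1+GH).
Numerator: G_num * H_den = 4*s + 14.8.
Denominator: G_den * H_den + G_num * H_num = (s^2 + 7.2*s + 12.95) + (20) = s^2 + 7.2*s + 32.95.
T(s) = (4*s + 14.8)/(s^2 + 7.2*s + 32.95)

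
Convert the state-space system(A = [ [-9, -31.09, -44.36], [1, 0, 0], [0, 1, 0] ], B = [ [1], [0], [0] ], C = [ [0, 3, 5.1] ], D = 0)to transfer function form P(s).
P(s) = C(sI - A)⁻¹B + D.
Characteristic polynomial det(sI - A) = s^3 + 9*s^2 + 31.09*s + 44.36.
Numerator from C·adj(sI-A)·B + D·det(sI-A) = 3*s + 5.1.
P(s) = (3*s + 5.1)/(s^3 + 9*s^2 + 31.09*s + 44.36)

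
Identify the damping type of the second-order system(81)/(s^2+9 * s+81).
Standard form: ωn²/(s²+2ζωn·s+ωn²) gives ωn=9, ζ=0.5.
Underdamped (ζ = 0.5 < 1)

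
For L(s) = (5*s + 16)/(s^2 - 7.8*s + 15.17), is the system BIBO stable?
Denominator: s^2 - 7.8*s + 15.17 = (s - 3.7)(s - 4.1). Poles: 3.7, 4.1. All Re(p)<0: No (unstable)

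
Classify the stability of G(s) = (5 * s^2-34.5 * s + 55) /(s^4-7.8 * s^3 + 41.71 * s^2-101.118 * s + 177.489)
Denominator: s^4 - 7.8*s^3 + 41.71*s^2 - 101.118*s + 177.489 = (s^2 - 3*s + 10.66)(s^2 - 4.8*s + 16.65). Poles: 1.5 + 2.9j, 1.5 - 2.9j, 2.4 + 3.3j, 2.4 - 3.3j. Unstable (4 pole(s) in RHP)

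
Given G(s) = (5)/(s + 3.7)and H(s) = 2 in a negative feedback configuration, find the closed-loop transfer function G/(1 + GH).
Closed-loop T = G/(1+GH).
Numerator: G_num * H_den = 5.
Denominator: G_den * H_den + G_num * H_num = (s + 3.7) + (10) = s + 13.7.
T(s) = (5)/(s + 13.7)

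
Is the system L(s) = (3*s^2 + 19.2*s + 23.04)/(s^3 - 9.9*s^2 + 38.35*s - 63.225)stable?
Denominator: s^3 - 9.9*s^2 + 38.35*s - 63.225 = (s - 4.5)(s^2 - 5.4*s + 14.05). Poles: 2.7 + 2.6j, 2.7 - 2.6j, 4.5. All Re(p)<0: No (unstable)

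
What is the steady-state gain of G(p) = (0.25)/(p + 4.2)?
DC gain = G(0) = num(0)/den(0) = 0.25/4.2 = 0.05952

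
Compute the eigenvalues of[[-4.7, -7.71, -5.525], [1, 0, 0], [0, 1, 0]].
Eigenvalues solve det(λI - A) = 0.
Characteristic polynomial: λ^3 + 4.7*λ^2 + 7.71*λ + 5.525 = 0.
Factor: (λ + 2.5)(λ^2 + 2.2*λ + 2.21) = 0.
Roots: -1.1 + 1j, -1.1 - 1j, -2.5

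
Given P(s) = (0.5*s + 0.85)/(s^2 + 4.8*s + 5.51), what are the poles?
Set denominator = 0: s^2 + 4.8*s + 5.51 = (s + 1.9)(s + 2.9) = 0 → Poles: -1.9, -2.9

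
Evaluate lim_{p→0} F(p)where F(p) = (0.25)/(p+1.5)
DC gain = F(0) = num(0)/den(0) = 0.25/1.5 = 0.1667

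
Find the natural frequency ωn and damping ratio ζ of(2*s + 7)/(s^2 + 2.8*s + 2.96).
Underdamped: complex pole -1.4 + 1j. ωn = |pole| = 1.72, ζ = -Re(pole)/ωn = 0.8137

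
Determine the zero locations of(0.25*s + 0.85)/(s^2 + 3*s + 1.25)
Set numerator = 0: 0.25*s + 0.85 = 0 → Zeros: -3.4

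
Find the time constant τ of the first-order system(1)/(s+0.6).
First-order system: τ = -1/pole. Pole = -0.6. τ = -1/(-0.6) = 1.667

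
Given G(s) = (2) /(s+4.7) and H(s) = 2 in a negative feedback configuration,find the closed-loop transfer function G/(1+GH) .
Closed-loop T = G/(1+GH).
Numerator: G_num * H_den = 2.
Denominator: G_den * H_den + G_num * H_num = (s + 4.7) + (4) = s + 8.7.
T(s) = (2)/(s + 8.7)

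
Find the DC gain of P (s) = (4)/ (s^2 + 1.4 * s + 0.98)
DC gain = P(0) = num(0)/den(0) = 4/0.98 = 4.082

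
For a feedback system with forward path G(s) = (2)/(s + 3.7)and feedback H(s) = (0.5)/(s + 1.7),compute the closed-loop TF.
Closed-loop T = G/(1+GH).
Numerator: G_num * H_den = 2*s + 3.4.
Denominator: G_den * H_den + G_num * H_num = (s^2 + 5.4*s + 6.29) + (1) = s^2 + 5.4*s + 7.29.
T(s) = (2*s + 3.4)/(s^2 + 5.4*s + 7.29)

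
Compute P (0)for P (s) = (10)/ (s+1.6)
DC gain = P(0) = num(0)/den(0) = 10/1.6 = 6.25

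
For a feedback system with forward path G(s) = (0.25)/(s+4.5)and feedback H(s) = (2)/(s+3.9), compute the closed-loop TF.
Closed-loop T = G/(1+GH).
Numerator: G_num * H_den = 0.25*s + 0.975.
Denominator: G_den * H_den + G_num * H_num = (s^2 + 8.4*s + 17.55) + (0.5) = s^2 + 8.4*s + 18.05.
T(s) = (0.25*s + 0.975)/(s^2 + 8.4*s + 18.05)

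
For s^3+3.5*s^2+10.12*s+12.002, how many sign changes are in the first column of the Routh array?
Routh array:
s^3: [1, 10.12]; s^2: [3.5, 12.002]; s^1: [6.69086]; s^0: [12.002]
First column: [1, 3.5, 6.69086, 12.002]. Sign changes = 0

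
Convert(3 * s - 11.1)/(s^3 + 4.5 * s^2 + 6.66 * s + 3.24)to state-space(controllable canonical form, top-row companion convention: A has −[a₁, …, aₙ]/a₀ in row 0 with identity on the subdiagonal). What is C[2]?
Reachable canonical form: C = numerator coefficients (right-aligned, zero-padded to length n).
num = 3*s - 11.1, C = [[0, 3, -11.1]].
C[2] = -11.1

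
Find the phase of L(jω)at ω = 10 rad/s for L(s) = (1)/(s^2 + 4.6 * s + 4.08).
Substitute s = j*10: L(j10) = -0.00847601 - 0.00406481j.
∠L(j10) = atan2(Im, Re) = atan2(-0.00406481, -0.00847601) = -154.38°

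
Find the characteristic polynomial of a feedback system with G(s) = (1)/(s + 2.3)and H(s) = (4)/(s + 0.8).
Characteristic poly = G_den * H_den + G_num * H_num = (s^2 + 3.1*s + 1.84) + (4) = s^2 + 3.1*s + 5.84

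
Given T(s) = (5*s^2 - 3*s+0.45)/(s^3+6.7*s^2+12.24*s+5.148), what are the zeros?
Set numerator = 0: 5*s^2 - 3*s + 0.45 = 5*(s - 0.3)(s - 0.3) = 0 → Zeros: 0.3, 0.3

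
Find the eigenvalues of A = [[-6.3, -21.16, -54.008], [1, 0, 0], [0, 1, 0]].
Eigenvalues solve det(λI - A) = 0.
Characteristic polynomial: λ^3 + 6.3*λ^2 + 21.16*λ + 54.008 = 0.
Factor: (λ + 4.3)(λ^2 + 2*λ + 12.56) = 0.
Roots: -1 + 3.4j, -1 - 3.4j, -4.3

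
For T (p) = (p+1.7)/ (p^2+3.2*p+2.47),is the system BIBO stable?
Denominator: p^2 + 3.2*p + 2.47 = (p + 1.9)(p + 1.3). Poles: -1.3, -1.9. All Re(p)<0: Yes (stable)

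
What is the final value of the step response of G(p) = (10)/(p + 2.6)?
FVT: lim_{t→∞} y(t) = lim_{p→0} p*Y(p) where Y(p) = G(p)/p.
= lim_{p→0} G(p) = G(0) = num(0)/den(0) = 10/2.6 = 3.846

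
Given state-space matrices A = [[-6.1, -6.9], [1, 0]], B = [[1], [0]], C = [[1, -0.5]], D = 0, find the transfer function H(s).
H(s) = C(sI - A)⁻¹B + D.
Characteristic polynomial det(sI - A) = s^2 + 6.1*s + 6.9.
Numerator from C·adj(sI-A)·B + D·det(sI-A) = s - 0.5.
H(s) = (s - 0.5)/(s^2 + 6.1*s + 6.9)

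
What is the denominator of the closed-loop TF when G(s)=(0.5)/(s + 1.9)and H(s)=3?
Characteristic poly = G_den * H_den + G_num * H_num = (s + 1.9) + (1.5) = s + 3.4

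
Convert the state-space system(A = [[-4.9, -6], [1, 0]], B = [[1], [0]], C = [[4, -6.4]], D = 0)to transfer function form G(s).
G(s) = C(sI - A)⁻¹B + D.
Characteristic polynomial det(sI - A) = s^2 + 4.9*s + 6.
Numerator from C·adj(sI-A)·B + D·det(sI-A) = 4*s - 6.4.
G(s) = (4*s - 6.4)/(s^2 + 4.9*s + 6)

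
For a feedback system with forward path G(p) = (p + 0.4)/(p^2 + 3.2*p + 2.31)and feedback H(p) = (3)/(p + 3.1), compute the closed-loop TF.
Closed-loop T = G/(1+GH).
Numerator: G_num * H_den = p^2 + 3.5*p + 1.24.
Denominator: G_den * H_den + G_num * H_num = (p^3 + 6.3*p^2 + 12.23*p + 7.161) + (3*p + 1.2) = p^3 + 6.3*p^2 + 15.23*p + 8.361.
T(p) = (p^2 + 3.5*p + 1.24)/(p^3 + 6.3*p^2 + 15.23*p + 8.361)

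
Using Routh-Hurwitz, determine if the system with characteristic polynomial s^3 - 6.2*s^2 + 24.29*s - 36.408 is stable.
Routh array:
s^3: [1, 24.29]; s^2: [-6.2, -36.408]; s^1: [18.4177]; s^0: [-36.408]
First column: [1, -6.2, 18.4177, -36.408]. Sign changes = 3.
No, unstable (3 RHP root(s))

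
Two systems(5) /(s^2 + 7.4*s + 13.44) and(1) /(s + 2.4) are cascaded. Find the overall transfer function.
Series: H = H₁ · H₂ = (n₁·n₂)/(d₁·d₂).
Num: n₁·n₂ = 5. Den: d₁·d₂ = s^3 + 9.8*s^2 + 31.2*s + 32.256.
H(s) = (5)/(s^3 + 9.8*s^2 + 31.2*s + 32.256)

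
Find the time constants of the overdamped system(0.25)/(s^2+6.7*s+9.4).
Overdamped: real poles at -2, -4.7. τ = -1/pole → τ₁ = 0.5, τ₂ = 0.2128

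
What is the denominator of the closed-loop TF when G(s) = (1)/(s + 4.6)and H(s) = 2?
Characteristic poly = G_den * H_den + G_num * H_num = (s + 4.6) + (2) = s + 6.6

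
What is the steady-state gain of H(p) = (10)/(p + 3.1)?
DC gain = H(0) = num(0)/den(0) = 10/3.1 = 3.226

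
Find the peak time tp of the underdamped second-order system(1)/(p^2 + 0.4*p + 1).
Standard form: ωn²/(p²+2ζωn·p+ωn²) → ωn = 1, ζ = 0.2.
ωd = ωn·√(1-ζ²) = 1·√(1-0.2²) = 0.9798.
tp = π/ωd = π/0.9798 = 3.206 s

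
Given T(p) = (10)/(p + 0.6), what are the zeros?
Numerator is a nonzero constant (10) → Zeros: none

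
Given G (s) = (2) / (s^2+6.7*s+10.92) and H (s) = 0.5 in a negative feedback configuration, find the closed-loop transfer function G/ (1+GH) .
Closed-loop T = G/(1+GH).
Numerator: G_num * H_den = 2.
Denominator: G_den * H_den + G_num * H_num = (s^2 + 6.7*s + 10.92) + (1) = s^2 + 6.7*s + 11.92.
T(s) = (2)/(s^2 + 6.7*s + 11.92)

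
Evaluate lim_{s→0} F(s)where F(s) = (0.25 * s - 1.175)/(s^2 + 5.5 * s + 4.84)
DC gain = F(0) = num(0)/den(0) = -1.175/4.84 = -0.2428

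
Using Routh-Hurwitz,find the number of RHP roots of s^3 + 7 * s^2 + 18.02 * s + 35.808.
Routh array:
s^3: [1, 18.02]; s^2: [7, 35.808]; s^1: [12.9046]; s^0: [35.808]
First column: [1, 7, 12.9046, 35.808]. Sign changes = RHP roots = 0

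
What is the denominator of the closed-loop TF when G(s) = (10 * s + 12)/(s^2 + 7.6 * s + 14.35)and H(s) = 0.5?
Characteristic poly = G_den * H_den + G_num * H_num = (s^2 + 7.6*s + 14.35) + (5*s + 6) = s^2 + 12.6*s + 20.35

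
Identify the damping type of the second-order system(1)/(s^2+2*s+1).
Standard form: ωn²/(s²+2ζωn·s+ωn²) gives ωn=1, ζ=1.
Critically damped (ζ = 1)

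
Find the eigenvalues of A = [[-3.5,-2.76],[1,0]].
Eigenvalues solve det(λI - A) = 0.
Characteristic polynomial: λ^2 + 3.5*λ + 2.76 = 0.
Factor: (λ + 1.2)(λ + 2.3) = 0.
Roots: -1.2, -2.3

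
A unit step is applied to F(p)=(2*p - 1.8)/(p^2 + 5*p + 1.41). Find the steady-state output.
FVT: lim_{t→∞} y(t) = lim_{p→0} p*Y(p) where Y(p) = F(p)/p.
= lim_{p→0} F(p) = F(0) = num(0)/den(0) = -1.8/1.41 = -1.277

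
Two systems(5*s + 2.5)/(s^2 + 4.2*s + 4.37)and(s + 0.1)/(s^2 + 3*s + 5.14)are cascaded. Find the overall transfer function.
Series: H = H₁ · H₂ = (n₁·n₂)/(d₁·d₂).
Num: n₁·n₂ = 5*s^2 + 3*s + 0.25. Den: d₁·d₂ = s^4 + 7.2*s^3 + 22.11*s^2 + 34.698*s + 22.4618.
H(s) = (5*s^2 + 3*s + 0.25)/(s^4 + 7.2*s^3 + 22.11*s^2 + 34.698*s + 22.4618)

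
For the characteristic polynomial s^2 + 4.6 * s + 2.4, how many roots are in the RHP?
s^2 + 4.6*s + 2.4 = (s + 0.6)(s + 4). Poles: -0.6, -4. RHP poles (Re>0): 0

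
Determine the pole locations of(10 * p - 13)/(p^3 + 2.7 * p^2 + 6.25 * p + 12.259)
Set denominator = 0: p^3 + 2.7*p^2 + 6.25*p + 12.259 = (p + 2.3)(p^2 + 0.4*p + 5.33) = 0 → Poles: -0.2 + 2.3j, -0.2 - 2.3j, -2.3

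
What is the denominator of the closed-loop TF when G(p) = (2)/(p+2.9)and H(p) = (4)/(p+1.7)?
Characteristic poly = G_den * H_den + G_num * H_num = (p^2 + 4.6*p + 4.93) + (8) = p^2 + 4.6*p + 12.93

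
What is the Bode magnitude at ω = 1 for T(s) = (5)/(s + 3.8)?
Substitute s = j*1: T(j1) = 1.23057 - 0.323834j.
|T(j1)| = sqrt(Re² + Im²) = 1.272.
20*log₁₀(1.272) = 2.09 dB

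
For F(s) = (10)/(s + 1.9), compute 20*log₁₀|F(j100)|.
Substitute s = j*100: F(j100) = 0.00189931 - 0.0999639j.
|F(j100)| = sqrt(Re² + Im²) = 0.09998.
20*log₁₀(0.09998) = -20.00 dB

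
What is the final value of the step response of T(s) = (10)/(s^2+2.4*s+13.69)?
FVT: lim_{t→∞} y(t) = lim_{s→0} s*Y(s) where Y(s) = T(s)/s.
= lim_{s→0} T(s) = T(0) = num(0)/den(0) = 10/13.69 = 0.7305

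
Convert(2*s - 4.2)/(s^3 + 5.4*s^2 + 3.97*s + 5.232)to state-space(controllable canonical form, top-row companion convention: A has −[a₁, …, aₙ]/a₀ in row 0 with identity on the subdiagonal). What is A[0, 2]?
Reachable canonical form for den = s^3 + 5.4*s^2 + 3.97*s + 5.232: top row of A = -[a₁,a₂,...,aₙ]/a₀, ones on the subdiagonal, zeros elsewhere.
A = [[-5.4, -3.97, -5.232], [1, 0, 0], [0, 1, 0]].
A[0,2] = -5.232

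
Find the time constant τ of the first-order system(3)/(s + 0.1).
First-order system: τ = -1/pole. Pole = -0.1. τ = -1/(-0.1) = 10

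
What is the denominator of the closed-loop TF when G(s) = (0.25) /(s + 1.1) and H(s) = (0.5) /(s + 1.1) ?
Characteristic poly = G_den * H_den + G_num * H_num = (s^2 + 2.2*s + 1.21) + (0.125) = s^2 + 2.2*s + 1.335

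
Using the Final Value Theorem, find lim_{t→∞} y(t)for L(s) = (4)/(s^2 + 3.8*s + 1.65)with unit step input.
FVT: lim_{t→∞} y(t) = lim_{s→0} s*Y(s) where Y(s) = L(s)/s.
= lim_{s→0} L(s) = L(0) = num(0)/den(0) = 4/1.65 = 2.424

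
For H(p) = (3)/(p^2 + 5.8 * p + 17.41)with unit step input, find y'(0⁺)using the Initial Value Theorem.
IVT: y'(0⁺) = lim_{p→∞} p²·Y(p) = lim_{p→∞} p·H(p).
deg(num) = 0, deg(den) = 2, relative degree = 2 ≥ 2, so p·H(p) → 0. Initial slope = 0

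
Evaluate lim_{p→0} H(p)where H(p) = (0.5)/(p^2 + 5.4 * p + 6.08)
DC gain = H(0) = num(0)/den(0) = 0.5/6.08 = 0.08224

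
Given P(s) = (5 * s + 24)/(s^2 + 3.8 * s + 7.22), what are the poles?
Set denominator = 0: s^2 + 3.8*s + 7.22 = 0 → Poles: -1.9 + 1.9j, -1.9 - 1.9j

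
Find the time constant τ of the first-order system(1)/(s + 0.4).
First-order system: τ = -1/pole. Pole = -0.4. τ = -1/(-0.4) = 2.5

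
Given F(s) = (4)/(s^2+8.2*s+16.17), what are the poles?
Set denominator = 0: s^2 + 8.2*s + 16.17 = (s + 4.9)(s + 3.3) = 0 → Poles: -3.3, -4.9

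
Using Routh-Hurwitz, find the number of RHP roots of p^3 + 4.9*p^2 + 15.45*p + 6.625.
Routh array:
p^3: [1, 15.45]; p^2: [4.9, 6.625]; p^1: [14.098]; p^0: [6.625]
First column: [1, 4.9, 14.098, 6.625]. Sign changes = RHP roots = 0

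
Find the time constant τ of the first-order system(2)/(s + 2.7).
First-order system: τ = -1/pole. Pole = -2.7. τ = -1/(-2.7) = 0.3704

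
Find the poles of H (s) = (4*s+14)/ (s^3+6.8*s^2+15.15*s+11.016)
Set denominator = 0: s^3 + 6.8*s^2 + 15.15*s + 11.016 = (s + 2.4)(s + 1.7)(s + 2.7) = 0 → Poles: -1.7, -2.4, -2.7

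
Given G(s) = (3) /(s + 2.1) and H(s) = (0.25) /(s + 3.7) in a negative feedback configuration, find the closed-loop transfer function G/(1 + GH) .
Closed-loop T = G/(1+GH).
Numerator: G_num * H_den = 3*s + 11.1.
Denominator: G_den * H_den + G_num * H_num = (s^2 + 5.8*s + 7.77) + (0.75) = s^2 + 5.8*s + 8.52.
T(s) = (3*s + 11.1)/(s^2 + 5.8*s + 8.52)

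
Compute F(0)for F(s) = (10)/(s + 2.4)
DC gain = F(0) = num(0)/den(0) = 10/2.4 = 4.167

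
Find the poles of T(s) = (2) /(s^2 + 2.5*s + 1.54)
Set denominator = 0: s^2 + 2.5*s + 1.54 = (s + 1.1)(s + 1.4) = 0 → Poles: -1.1, -1.4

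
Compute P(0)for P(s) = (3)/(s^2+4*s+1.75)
DC gain = P(0) = num(0)/den(0) = 3/1.75 = 1.714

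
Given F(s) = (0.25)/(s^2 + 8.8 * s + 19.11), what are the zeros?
Numerator is a nonzero constant (0.25) → Zeros: none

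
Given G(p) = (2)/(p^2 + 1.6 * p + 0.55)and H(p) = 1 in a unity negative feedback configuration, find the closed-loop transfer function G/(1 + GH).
Closed-loop T = G/(1+GH).
Numerator: G_num * H_den = 2.
Denominator: G_den * H_den + G_num * H_num = (p^2 + 1.6*p + 0.55) + (2) = p^2 + 1.6*p + 2.55.
T(p) = (2)/(p^2 + 1.6*p + 2.55)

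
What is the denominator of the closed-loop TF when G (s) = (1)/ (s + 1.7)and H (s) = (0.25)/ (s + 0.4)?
Characteristic poly = G_den * H_den + G_num * H_num = (s^2 + 2.1*s + 0.68) + (0.25) = s^2 + 2.1*s + 0.93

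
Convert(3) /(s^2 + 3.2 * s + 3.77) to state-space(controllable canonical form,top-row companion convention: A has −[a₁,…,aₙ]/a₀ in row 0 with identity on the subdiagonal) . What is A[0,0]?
Reachable canonical form for den = s^2 + 3.2*s + 3.77: top row of A = -[a₁,a₂,...,aₙ]/a₀, ones on the subdiagonal, zeros elsewhere.
A = [[-3.2, -3.77], [1, 0]].
A[0,0] = -3.2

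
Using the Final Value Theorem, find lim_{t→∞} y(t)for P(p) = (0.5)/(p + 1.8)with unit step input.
FVT: lim_{t→∞} y(t) = lim_{p→0} p*Y(p) where Y(p) = P(p)/p.
= lim_{p→0} P(p) = P(0) = num(0)/den(0) = 0.5/1.8 = 0.2778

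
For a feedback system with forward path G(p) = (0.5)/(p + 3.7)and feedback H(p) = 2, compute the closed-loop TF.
Closed-loop T = G/(1+GH).
Numerator: G_num * H_den = 0.5.
Denominator: G_den * H_den + G_num * H_num = (p + 3.7) + (1) = p + 4.7.
T(p) = (0.5)/(p + 4.7)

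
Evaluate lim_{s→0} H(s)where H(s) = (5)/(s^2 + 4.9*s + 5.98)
DC gain = H(0) = num(0)/den(0) = 5/5.98 = 0.8361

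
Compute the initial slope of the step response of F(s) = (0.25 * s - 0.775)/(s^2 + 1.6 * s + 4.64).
IVT: y'(0⁺) = lim_{s→∞} s²·Y(s) = lim_{s→∞} s·F(s).
deg(num) = 1, deg(den) = 2, relative degree = 1, so s·F(s) → (leading num)/(leading den) = 0.25/1 = 0.25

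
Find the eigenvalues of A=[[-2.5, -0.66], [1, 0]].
Eigenvalues solve det(λI - A) = 0.
Characteristic polynomial: λ^2 + 2.5*λ + 0.66 = 0.
Factor: (λ + 2.2)(λ + 0.3) = 0.
Roots: -0.3, -2.2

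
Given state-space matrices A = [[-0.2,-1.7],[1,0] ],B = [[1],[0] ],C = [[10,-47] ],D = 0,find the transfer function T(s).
T(s) = C(sI - A)⁻¹B + D.
Characteristic polynomial det(sI - A) = s^2 + 0.2*s + 1.7.
Numerator from C·adj(sI-A)·B + D·det(sI-A) = 10*s - 47.
T(s) = (10*s - 47)/(s^2 + 0.2*s + 1.7)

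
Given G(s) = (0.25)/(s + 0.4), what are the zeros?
Numerator is a nonzero constant (0.25) → Zeros: none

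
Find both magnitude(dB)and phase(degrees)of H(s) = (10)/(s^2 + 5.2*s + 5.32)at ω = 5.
Substitute s = j*5: H(j5) = -0.185084 - 0.244521j.
|H| = 20*log₁₀(sqrt(Re²+Im²)) = -10.27 dB.
∠H = atan2(Im, Re) = -127.12°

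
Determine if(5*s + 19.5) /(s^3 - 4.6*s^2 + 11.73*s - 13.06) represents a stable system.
Denominator: s^3 - 4.6*s^2 + 11.73*s - 13.06 = (s - 2)(s^2 - 2.6*s + 6.53). Poles: 1.3 + 2.2j, 1.3 - 2.2j, 2. All Re(p)<0: No (unstable)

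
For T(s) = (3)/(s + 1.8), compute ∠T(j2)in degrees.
Substitute s = j*2: T(j2) = 0.745856 - 0.828729j.
∠T(j2) = atan2(Im, Re) = atan2(-0.828729, 0.745856) = -48.01°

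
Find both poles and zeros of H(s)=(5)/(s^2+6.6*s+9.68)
Set denominator = 0: s^2 + 6.6*s + 9.68 = (s + 4.4)(s + 2.2) = 0 → Poles: -2.2, -4.4
Numerator is a nonzero constant (5) → Zeros: none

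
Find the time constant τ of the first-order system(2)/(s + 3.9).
First-order system: τ = -1/pole. Pole = -3.9. τ = -1/(-3.9) = 0.2564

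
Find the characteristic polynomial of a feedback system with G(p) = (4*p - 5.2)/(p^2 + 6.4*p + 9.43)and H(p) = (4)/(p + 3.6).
Characteristic poly = G_den * H_den + G_num * H_num = (p^3 + 10*p^2 + 32.47*p + 33.948) + (16*p - 20.8) = p^3 + 10*p^2 + 48.47*p + 13.148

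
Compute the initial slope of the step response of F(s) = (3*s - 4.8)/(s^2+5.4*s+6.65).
IVT: y'(0⁺) = lim_{s→∞} s²·Y(s) = lim_{s→∞} s·F(s).
deg(num) = 1, deg(den) = 2, relative degree = 1, so s·F(s) → (leading num)/(leading den) = 3/1 = 3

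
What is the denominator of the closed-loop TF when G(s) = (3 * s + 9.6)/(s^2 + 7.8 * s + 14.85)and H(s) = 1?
Characteristic poly = G_den * H_den + G_num * H_num = (s^2 + 7.8*s + 14.85) + (3*s + 9.6) = s^2 + 10.8*s + 24.45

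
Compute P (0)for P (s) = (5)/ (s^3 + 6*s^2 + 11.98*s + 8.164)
DC gain = P(0) = num(0)/den(0) = 5/8.164 = 0.6124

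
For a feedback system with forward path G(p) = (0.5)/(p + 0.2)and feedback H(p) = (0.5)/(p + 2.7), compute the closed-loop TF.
Closed-loop T = G/(1+GH).
Numerator: G_num * H_den = 0.5*p + 1.35.
Denominator: G_den * H_den + G_num * H_num = (p^2 + 2.9*p + 0.54) + (0.25) = p^2 + 2.9*p + 0.79.
T(p) = (0.5*p + 1.35)/(p^2 + 2.9*p + 0.79)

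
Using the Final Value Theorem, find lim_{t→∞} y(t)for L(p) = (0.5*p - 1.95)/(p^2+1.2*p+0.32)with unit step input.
FVT: lim_{t→∞} y(t) = lim_{p→0} p*Y(p) where Y(p) = L(p)/p.
= lim_{p→0} L(p) = L(0) = num(0)/den(0) = -1.95/0.32 = -6.094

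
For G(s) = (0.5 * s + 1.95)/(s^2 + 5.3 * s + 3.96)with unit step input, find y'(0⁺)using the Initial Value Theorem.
IVT: y'(0⁺) = lim_{s→∞} s²·Y(s) = lim_{s→∞} s·G(s).
deg(num) = 1, deg(den) = 2, relative degree = 1, so s·G(s) → (leading num)/(leading den) = 0.5/1 = 0.5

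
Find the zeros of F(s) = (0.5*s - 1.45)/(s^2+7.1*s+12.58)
Set numerator = 0: 0.5*s - 1.45 = 0 → Zeros: 2.9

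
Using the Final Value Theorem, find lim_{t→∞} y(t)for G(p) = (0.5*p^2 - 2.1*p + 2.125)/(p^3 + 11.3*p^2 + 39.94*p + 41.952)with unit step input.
FVT: lim_{t→∞} y(t) = lim_{p→0} p*Y(p) where Y(p) = G(p)/p.
= lim_{p→0} G(p) = G(0) = num(0)/den(0) = 2.125/41.952 = 0.05065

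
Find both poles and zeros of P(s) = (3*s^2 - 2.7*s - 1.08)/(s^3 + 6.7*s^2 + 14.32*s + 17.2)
Set denominator = 0: s^3 + 6.7*s^2 + 14.32*s + 17.2 = (s + 4.3)(s^2 + 2.4*s + 4) = 0 → Poles: -1.2 + 1.6j, -1.2 - 1.6j, -4.3
Set numerator = 0: 3*s^2 - 2.7*s - 1.08 = 3*(s - 1.2)(s + 0.3) = 0 → Zeros: -0.3, 1.2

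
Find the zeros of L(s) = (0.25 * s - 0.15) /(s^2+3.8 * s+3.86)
Set numerator = 0: 0.25*s - 0.15 = 0 → Zeros: 0.6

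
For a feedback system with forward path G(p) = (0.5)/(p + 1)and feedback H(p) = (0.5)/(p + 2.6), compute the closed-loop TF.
Closed-loop T = G/(1+GH).
Numerator: G_num * H_den = 0.5*p + 1.3.
Denominator: G_den * H_den + G_num * H_num = (p^2 + 3.6*p + 2.6) + (0.25) = p^2 + 3.6*p + 2.85.
T(p) = (0.5*p + 1.3)/(p^2 + 3.6*p + 2.85)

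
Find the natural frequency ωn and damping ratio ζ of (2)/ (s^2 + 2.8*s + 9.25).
Underdamped: complex pole -1.4 + 2.7j. ωn = |pole| = 3.041, ζ = -Re(pole)/ωn = 0.4603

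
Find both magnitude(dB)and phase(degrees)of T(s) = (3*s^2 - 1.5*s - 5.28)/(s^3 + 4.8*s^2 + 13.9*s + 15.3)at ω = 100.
Substitute s = j*100: T(j100) = 0.00159034 - 0.0299706j.
|T| = 20*log₁₀(sqrt(Re²+Im²)) = -30.45 dB.
∠T = atan2(Im, Re) = -86.96°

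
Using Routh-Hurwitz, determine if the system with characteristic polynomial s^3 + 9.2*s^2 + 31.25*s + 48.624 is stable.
Routh array:
s^3: [1, 31.25]; s^2: [9.2, 48.624]; s^1: [25.9648]; s^0: [48.624]
First column: [1, 9.2, 25.9648, 48.624]. Sign changes = 0.
Yes, stable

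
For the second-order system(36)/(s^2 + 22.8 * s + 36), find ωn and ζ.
Standard form: ωn²/(s²+2ζωn·s+ωn²).
const=36=ωn² → ωn=6, s coeff=22.8=2ζωn → ζ=1.9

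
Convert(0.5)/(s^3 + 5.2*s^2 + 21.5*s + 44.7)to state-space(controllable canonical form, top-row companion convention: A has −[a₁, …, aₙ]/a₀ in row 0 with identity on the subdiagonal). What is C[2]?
Reachable canonical form: C = numerator coefficients (right-aligned, zero-padded to length n).
num = 0.5, C = [[0, 0, 0.5]].
C[2] = 0.5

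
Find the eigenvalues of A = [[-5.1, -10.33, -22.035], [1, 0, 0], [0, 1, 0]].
Eigenvalues solve det(λI - A) = 0.
Characteristic polynomial: λ^3 + 5.1*λ^2 + 10.33*λ + 22.035 = 0.
Factor: (λ + 3.9)(λ^2 + 1.2*λ + 5.65) = 0.
Roots: -0.6 + 2.3j, -0.6 - 2.3j, -3.9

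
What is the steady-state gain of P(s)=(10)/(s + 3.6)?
DC gain = P(0) = num(0)/den(0) = 10/3.6 = 2.778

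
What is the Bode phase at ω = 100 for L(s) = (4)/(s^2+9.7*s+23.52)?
Substitute s = j*100: L(j100) = -0.000397188 - 3.86181e-05j.
∠L(j100) = atan2(Im, Re) = atan2(-3.86181e-05, -0.000397188) = -174.45°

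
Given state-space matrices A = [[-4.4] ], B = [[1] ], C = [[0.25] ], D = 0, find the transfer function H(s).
H(s) = C(sI - A)⁻¹B + D.
Characteristic polynomial det(sI - A) = s + 4.4.
Numerator from C·adj(sI-A)·B + D·det(sI-A) = 0.25.
H(s) = (0.25)/(s + 4.4)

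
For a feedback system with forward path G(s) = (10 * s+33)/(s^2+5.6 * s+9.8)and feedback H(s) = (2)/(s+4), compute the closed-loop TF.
Closed-loop T = G/(1+GH).
Numerator: G_num * H_den = 10*s^2 + 73*s + 132.
Denominator: G_den * H_den + G_num * H_num = (s^3 + 9.6*s^2 + 32.2*s + 39.2) + (20*s + 66) = s^3 + 9.6*s^2 + 52.2*s + 105.2.
T(s) = (10*s^2 + 73*s + 132)/(s^3 + 9.6*s^2 + 52.2*s + 105.2)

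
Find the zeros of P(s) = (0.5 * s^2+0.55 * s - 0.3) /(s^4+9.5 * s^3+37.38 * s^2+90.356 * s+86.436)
Set numerator = 0: 0.5*s^2 + 0.55*s - 0.3 = 0.5*(s + 1.5)(s - 0.4) = 0 → Zeros: -1.5, 0.4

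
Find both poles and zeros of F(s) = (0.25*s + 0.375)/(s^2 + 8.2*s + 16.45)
Set denominator = 0: s^2 + 8.2*s + 16.45 = (s + 4.7)(s + 3.5) = 0 → Poles: -3.5, -4.7
Set numerator = 0: 0.25*s + 0.375 = 0 → Zeros: -1.5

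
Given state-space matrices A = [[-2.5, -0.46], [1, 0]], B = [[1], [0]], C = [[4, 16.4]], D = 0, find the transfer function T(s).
T(s) = C(sI - A)⁻¹B + D.
Characteristic polynomial det(sI - A) = s^2 + 2.5*s + 0.46.
Numerator from C·adj(sI-A)·B + D·det(sI-A) = 4*s + 16.4.
T(s) = (4*s + 16.4)/(s^2 + 2.5*s + 0.46)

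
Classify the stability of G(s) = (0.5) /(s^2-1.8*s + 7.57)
Denominator: s^2 - 1.8*s + 7.57. Poles: 0.9 + 2.6j, 0.9 - 2.6j. Unstable (2 pole(s) in RHP)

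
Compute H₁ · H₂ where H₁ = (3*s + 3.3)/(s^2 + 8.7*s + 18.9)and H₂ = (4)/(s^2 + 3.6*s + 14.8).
Series: H = H₁ · H₂ = (n₁·n₂)/(d₁·d₂).
Num: n₁·n₂ = 12*s + 13.2. Den: d₁·d₂ = s^4 + 12.3*s^3 + 65.02*s^2 + 196.8*s + 279.72.
H(s) = (12*s + 13.2)/(s^4 + 12.3*s^3 + 65.02*s^2 + 196.8*s + 279.72)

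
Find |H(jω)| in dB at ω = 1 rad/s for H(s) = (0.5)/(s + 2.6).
Substitute s = j*1: H(j1) = 0.167526 - 0.064433j.
|H(j1)| = sqrt(Re² + Im²) = 0.1795.
20*log₁₀(0.1795) = -14.92 dB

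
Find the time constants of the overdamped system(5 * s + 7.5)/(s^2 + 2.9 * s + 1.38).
Overdamped: real poles at -2.3, -0.6. τ = -1/pole → τ₁ = 0.4348, τ₂ = 1.667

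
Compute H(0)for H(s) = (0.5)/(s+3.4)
DC gain = H(0) = num(0)/den(0) = 0.5/3.4 = 0.1471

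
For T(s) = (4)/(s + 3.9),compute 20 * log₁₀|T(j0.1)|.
Substitute s = j*0.1: T(j0.1) = 1.02497 - 0.0262812j.
|T(j0.1)| = sqrt(Re² + Im²) = 1.025.
20*log₁₀(1.025) = 0.22 dB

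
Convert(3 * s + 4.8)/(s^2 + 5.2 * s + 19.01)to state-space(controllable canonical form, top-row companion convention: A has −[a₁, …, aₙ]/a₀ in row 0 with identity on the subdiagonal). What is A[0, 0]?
Reachable canonical form for den = s^2 + 5.2*s + 19.01: top row of A = -[a₁,a₂,...,aₙ]/a₀, ones on the subdiagonal, zeros elsewhere.
A = [[-5.2, -19.01], [1, 0]].
A[0,0] = -5.2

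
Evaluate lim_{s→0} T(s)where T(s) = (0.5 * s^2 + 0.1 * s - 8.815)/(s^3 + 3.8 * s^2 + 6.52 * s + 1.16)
DC gain = T(0) = num(0)/den(0) = -8.815/1.16 = -7.599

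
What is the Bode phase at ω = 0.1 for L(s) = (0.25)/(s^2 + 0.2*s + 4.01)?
Substitute s = j*0.1: L(j0.1) = 0.0624984 - 0.000312492j.
∠L(j0.1) = atan2(Im, Re) = atan2(-0.000312492, 0.0624984) = -0.29°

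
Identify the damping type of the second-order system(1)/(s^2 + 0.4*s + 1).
Standard form: ωn²/(s²+2ζωn·s+ωn²) gives ωn=1, ζ=0.2.
Underdamped (ζ = 0.2 < 1)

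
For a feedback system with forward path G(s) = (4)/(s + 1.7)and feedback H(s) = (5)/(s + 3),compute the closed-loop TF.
Closed-loop T = G/(1+GH).
Numerator: G_num * H_den = 4*s + 12.
Denominator: G_den * H_den + G_num * H_num = (s^2 + 4.7*s + 5.1) + (20) = s^2 + 4.7*s + 25.1.
T(s) = (4*s + 12)/(s^2 + 4.7*s + 25.1)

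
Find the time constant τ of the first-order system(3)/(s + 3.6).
First-order system: τ = -1/pole. Pole = -3.6. τ = -1/(-3.6) = 0.2778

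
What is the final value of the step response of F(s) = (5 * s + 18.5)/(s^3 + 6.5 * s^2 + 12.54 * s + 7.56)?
FVT: lim_{t→∞} y(t) = lim_{s→0} s*Y(s) where Y(s) = F(s)/s.
= lim_{s→0} F(s) = F(0) = num(0)/den(0) = 18.5/7.56 = 2.447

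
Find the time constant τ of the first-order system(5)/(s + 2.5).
First-order system: τ = -1/pole. Pole = -2.5. τ = -1/(-2.5) = 0.4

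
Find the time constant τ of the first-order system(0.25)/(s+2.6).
First-order system: τ = -1/pole. Pole = -2.6. τ = -1/(-2.6) = 0.3846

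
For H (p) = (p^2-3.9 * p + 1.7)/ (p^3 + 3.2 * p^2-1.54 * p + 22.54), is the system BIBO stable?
Denominator: p^3 + 3.2*p^2 - 1.54*p + 22.54 = (p + 4.6)(p^2 - 1.4*p + 4.9). Poles: -4.6, 0.7 + 2.1j, 0.7 - 2.1j. All Re(p)<0: No (unstable)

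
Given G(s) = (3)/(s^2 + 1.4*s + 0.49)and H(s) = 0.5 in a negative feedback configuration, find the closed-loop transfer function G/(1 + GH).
Closed-loop T = G/(1+GH).
Numerator: G_num * H_den = 3.
Denominator: G_den * H_den + G_num * H_num = (s^2 + 1.4*s + 0.49) + (1.5) = s^2 + 1.4*s + 1.99.
T(s) = (3)/(s^2 + 1.4*s + 1.99)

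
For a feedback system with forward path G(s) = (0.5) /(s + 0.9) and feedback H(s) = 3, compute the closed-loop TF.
Closed-loop T = G/(1+GH).
Numerator: G_num * H_den = 0.5.
Denominator: G_den * H_den + G_num * H_num = (s + 0.9) + (1.5) = s + 2.4.
T(s) = (0.5)/(s + 2.4)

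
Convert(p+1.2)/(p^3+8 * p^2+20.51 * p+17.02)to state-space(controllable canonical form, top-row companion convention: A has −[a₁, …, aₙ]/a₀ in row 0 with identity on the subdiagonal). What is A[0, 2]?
Reachable canonical form for den = p^3 + 8*p^2 + 20.51*p + 17.02: top row of A = -[a₁,a₂,...,aₙ]/a₀, ones on the subdiagonal, zeros elsewhere.
A = [[-8, -20.51, -17.02], [1, 0, 0], [0, 1, 0]].
A[0,2] = -17.02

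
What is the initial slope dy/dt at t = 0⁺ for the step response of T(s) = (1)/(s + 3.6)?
IVT: y'(0⁺) = lim_{s→∞} s²·Y(s) = lim_{s→∞} s·T(s).
deg(num) = 0, deg(den) = 1, relative degree = 1, so s·T(s) → (leading num)/(leading den) = 1/1 = 1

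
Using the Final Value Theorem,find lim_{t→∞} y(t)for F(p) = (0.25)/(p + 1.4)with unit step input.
FVT: lim_{t→∞} y(t) = lim_{p→0} p*Y(p) where Y(p) = F(p)/p.
= lim_{p→0} F(p) = F(0) = num(0)/den(0) = 0.25/1.4 = 0.1786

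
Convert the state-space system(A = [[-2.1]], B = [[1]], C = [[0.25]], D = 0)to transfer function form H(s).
H(s) = C(sI - A)⁻¹B + D.
Characteristic polynomial det(sI - A) = s + 2.1.
Numerator from C·adj(sI-A)·B + D·det(sI-A) = 0.25.
H(s) = (0.25)/(s + 2.1)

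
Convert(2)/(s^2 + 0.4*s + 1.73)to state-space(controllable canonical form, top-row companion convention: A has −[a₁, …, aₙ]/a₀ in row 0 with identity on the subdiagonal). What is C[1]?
Reachable canonical form: C = numerator coefficients (right-aligned, zero-padded to length n).
num = 2, C = [[0, 2]].
C[1] = 2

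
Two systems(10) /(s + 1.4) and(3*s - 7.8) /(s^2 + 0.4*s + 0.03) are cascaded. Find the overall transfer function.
Series: H = H₁ · H₂ = (n₁·n₂)/(d₁·d₂).
Num: n₁·n₂ = 30*s - 78. Den: d₁·d₂ = s^3 + 1.8*s^2 + 0.59*s + 0.042.
H(s) = (30*s - 78)/(s^3 + 1.8*s^2 + 0.59*s + 0.042)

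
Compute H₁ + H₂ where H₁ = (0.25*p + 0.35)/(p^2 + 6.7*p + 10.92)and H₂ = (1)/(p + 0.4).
Parallel: H = H₁ + H₂ = (n₁·d₂ + n₂·d₁)/(d₁·d₂).
n₁·d₂ = 0.25*p^2 + 0.45*p + 0.14. n₂·d₁ = p^2 + 6.7*p + 10.92. Sum = 1.25*p^2 + 7.15*p + 11.06. d₁·d₂ = p^3 + 7.1*p^2 + 13.6*p + 4.368.
H(p) = (1.25*p^2 + 7.15*p + 11.06)/(p^3 + 7.1*p^2 + 13.6*p + 4.368)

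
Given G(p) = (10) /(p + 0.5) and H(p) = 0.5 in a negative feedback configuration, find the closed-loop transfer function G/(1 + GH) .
Closed-loop T = G/(1+GH).
Numerator: G_num * H_den = 10.
Denominator: G_den * H_den + G_num * H_num = (p + 0.5) + (5) = p + 5.5.
T(p) = (10)/(p + 5.5)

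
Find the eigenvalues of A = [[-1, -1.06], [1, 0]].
Eigenvalues solve det(λI - A) = 0.
Characteristic polynomial: λ^2 + λ + 1.06 = 0.
Roots: -0.5 + 0.9j, -0.5 - 0.9j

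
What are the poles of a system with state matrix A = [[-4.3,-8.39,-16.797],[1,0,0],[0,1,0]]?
Eigenvalues solve det(λI - A) = 0.
Characteristic polynomial: λ^3 + 4.3*λ^2 + 8.39*λ + 16.797 = 0.
Factor: (λ + 3.3)(λ^2 + λ + 5.09) = 0.
Roots: -0.5 + 2.2j, -0.5 - 2.2j, -3.3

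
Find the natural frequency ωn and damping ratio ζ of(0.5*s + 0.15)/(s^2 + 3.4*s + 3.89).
Underdamped: complex pole -1.7 + 1j. ωn = |pole| = 1.972, ζ = -Re(pole)/ωn = 0.8619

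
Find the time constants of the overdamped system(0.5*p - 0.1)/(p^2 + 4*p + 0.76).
Overdamped: real poles at -3.8, -0.2. τ = -1/pole → τ₁ = 0.2632, τ₂ = 5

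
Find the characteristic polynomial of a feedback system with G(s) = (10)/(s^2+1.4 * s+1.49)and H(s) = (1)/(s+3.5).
Characteristic poly = G_den * H_den + G_num * H_num = (s^3 + 4.9*s^2 + 6.39*s + 5.215) + (10) = s^3 + 4.9*s^2 + 6.39*s + 15.215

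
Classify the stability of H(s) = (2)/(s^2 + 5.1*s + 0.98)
Denominator: s^2 + 5.1*s + 0.98 = (s + 0.2)(s + 4.9). Poles: -0.2, -4.9. Stable (all poles in LHP)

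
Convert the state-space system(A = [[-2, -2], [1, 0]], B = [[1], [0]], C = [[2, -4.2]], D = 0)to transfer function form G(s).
G(s) = C(sI - A)⁻¹B + D.
Characteristic polynomial det(sI - A) = s^2 + 2*s + 2.
Numerator from C·adj(sI-A)·B + D·det(sI-A) = 2*s - 4.2.
G(s) = (2*s - 4.2)/(s^2 + 2*s + 2)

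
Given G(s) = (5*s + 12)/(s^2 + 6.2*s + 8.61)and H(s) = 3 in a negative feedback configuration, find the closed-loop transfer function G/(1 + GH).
Closed-loop T = G/(1+GH).
Numerator: G_num * H_den = 5*s + 12.
Denominator: G_den * H_den + G_num * H_num = (s^2 + 6.2*s + 8.61) + (15*s + 36) = s^2 + 21.2*s + 44.61.
T(s) = (5*s + 12)/(s^2 + 21.2*s + 44.61)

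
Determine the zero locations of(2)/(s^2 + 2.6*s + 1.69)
Numerator is a nonzero constant (2) → Zeros: none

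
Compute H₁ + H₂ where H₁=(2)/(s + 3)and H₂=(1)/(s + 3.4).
Parallel: H = H₁ + H₂ = (n₁·d₂ + n₂·d₁)/(d₁·d₂).
n₁·d₂ = 2*s + 6.8. n₂·d₁ = s + 3. Sum = 3*s + 9.8. d₁·d₂ = s^2 + 6.4*s + 10.2.
H(s) = (3*s + 9.8)/(s^2 + 6.4*s + 10.2)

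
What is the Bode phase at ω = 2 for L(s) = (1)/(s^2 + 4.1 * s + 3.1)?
Substitute s = j*2: L(j2) = -0.0132256 - 0.1205j.
∠L(j2) = atan2(Im, Re) = atan2(-0.1205, -0.0132256) = -96.26°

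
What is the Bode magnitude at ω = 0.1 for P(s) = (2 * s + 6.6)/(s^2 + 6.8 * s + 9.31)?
Substitute s = j*0.1: P(j0.1) = 0.707468 - 0.0302234j.
|P(j0.1)| = sqrt(Re² + Im²) = 0.7081.
20*log₁₀(0.7081) = -3.00 dB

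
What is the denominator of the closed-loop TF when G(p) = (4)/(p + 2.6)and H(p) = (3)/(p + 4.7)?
Characteristic poly = G_den * H_den + G_num * H_num = (p^2 + 7.3*p + 12.22) + (12) = p^2 + 7.3*p + 24.22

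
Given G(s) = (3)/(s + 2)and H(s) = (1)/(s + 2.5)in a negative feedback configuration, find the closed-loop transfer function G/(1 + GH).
Closed-loop T = G/(1+GH).
Numerator: G_num * H_den = 3*s + 7.5.
Denominator: G_den * H_den + G_num * H_num = (s^2 + 4.5*s + 5) + (3) = s^2 + 4.5*s + 8.
T(s) = (3*s + 7.5)/(s^2 + 4.5*s + 8)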